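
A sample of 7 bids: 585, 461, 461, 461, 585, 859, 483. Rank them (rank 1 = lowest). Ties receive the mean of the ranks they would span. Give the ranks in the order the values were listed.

Sorted (ascending): 461, 461, 461, 483, 585, 585, 859
The 3 values of 461 occupy positions 1–3 → average rank 2.
The 2 values of 585 occupy positions 5–6 → average rank (5+6)/2 = 5.5.

5.5, 2, 2, 2, 5.5, 7, 4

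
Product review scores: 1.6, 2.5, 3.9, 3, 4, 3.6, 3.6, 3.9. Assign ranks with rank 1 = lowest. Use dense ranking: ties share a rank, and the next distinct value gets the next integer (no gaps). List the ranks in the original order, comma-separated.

Sorted (ascending): 1.6, 2.5, 3, 3.6, 3.6, 3.9, 3.9, 4
The 2 values of 3.6 share dense rank 4.
The 2 values of 3.9 share dense rank 5.
Remaining distinct values take the next consecutive integers.

1, 2, 5, 3, 6, 4, 4, 5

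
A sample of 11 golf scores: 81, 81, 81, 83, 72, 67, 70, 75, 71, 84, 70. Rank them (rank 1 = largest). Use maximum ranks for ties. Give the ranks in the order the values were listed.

Sorted (descending): 84, 83, 81, 81, 81, 75, 72, 71, 70, 70, 67
The 3 values of 81 occupy positions 3–5 → each gets rank 5.
The 2 values of 70 occupy positions 9–10 → each gets rank 10.

5, 5, 5, 2, 7, 11, 10, 6, 8, 1, 10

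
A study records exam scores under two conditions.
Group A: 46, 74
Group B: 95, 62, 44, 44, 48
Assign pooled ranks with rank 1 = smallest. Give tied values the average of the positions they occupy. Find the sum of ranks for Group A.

9

Sorted (ascending): 44, 44, 46, 48, 62, 74, 95
The 2 values of 44 occupy positions 1–2 → average rank (1+2)/2 = 1.5.
Group A values → pooled ranks: 46→3, 74→6
Rank sum = 3 + 6 = 9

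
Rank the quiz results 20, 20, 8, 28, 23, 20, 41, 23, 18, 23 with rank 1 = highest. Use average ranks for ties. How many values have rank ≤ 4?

Sorted (descending): 41, 28, 23, 23, 23, 20, 20, 20, 18, 8
The 3 values of 23 occupy positions 3–5 → average rank 4.
The 3 values of 20 occupy positions 6–8 → average rank 7.
Ranks ≤ 4: {1, 2, 4, 4, 4} → 5 values.

5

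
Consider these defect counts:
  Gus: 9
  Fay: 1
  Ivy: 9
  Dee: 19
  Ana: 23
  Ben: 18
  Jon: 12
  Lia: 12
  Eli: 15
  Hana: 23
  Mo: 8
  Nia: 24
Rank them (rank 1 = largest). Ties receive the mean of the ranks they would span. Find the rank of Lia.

7.5

Sorted (descending): 24, 23, 23, 19, 18, 15, 12, 12, 9, 9, 8, 1
The 2 values of 23 occupy positions 2–3 → average rank (2+3)/2 = 2.5.
The 2 values of 12 occupy positions 7–8 → average rank (7+8)/2 = 7.5.
The 2 values of 9 occupy positions 9–10 → average rank (9+10)/2 = 9.5.
Lia has value 12 → rank 7.5.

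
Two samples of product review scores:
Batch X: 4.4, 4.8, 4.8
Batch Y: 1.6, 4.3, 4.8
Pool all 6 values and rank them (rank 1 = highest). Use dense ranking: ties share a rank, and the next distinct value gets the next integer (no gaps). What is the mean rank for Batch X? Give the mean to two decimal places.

Sorted (descending): 4.8, 4.8, 4.8, 4.4, 4.3, 1.6
The 3 values of 4.8 share dense rank 1.
Remaining distinct values take the next consecutive integers.
Batch X values → pooled ranks: 4.4→2, 4.8→1, 4.8→1
Mean rank = (2 + 1 + 1) / 3 = 1.33

1.33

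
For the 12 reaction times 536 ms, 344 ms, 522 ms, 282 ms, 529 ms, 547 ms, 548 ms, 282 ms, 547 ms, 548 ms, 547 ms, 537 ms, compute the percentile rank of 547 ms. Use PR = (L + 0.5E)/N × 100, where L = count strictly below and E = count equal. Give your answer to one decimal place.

70.8

N = 12.
Strictly below 547: 7. Equal to 547: 3.
PR = (7 + 0.5·3)/12 × 100 = 70.8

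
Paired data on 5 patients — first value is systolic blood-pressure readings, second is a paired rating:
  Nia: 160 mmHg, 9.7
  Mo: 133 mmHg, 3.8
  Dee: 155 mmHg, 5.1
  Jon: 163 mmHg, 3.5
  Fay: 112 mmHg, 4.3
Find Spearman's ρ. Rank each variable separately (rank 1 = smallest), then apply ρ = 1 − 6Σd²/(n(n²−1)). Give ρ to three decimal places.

Ranks of variable 1: 4, 2, 3, 5, 1
Ranks of variable 2: 5, 2, 4, 1, 3
d = r₁ − r₂: -1, 0, -1, 4, -2
d²: 1, 0, 1, 16, 4; Σd² = 22
ρ = 1 − 6·22/(5·24) = 1 − 132/120 = -0.100

-0.100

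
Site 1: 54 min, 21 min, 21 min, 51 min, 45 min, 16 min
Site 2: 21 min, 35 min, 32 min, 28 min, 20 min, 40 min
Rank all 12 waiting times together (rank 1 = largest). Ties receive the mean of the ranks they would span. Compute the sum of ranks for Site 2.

42

Sorted (descending): 54, 51, 45, 40, 35, 32, 28, 21, 21, 21, 20, 16
The 3 values of 21 occupy positions 8–10 → average rank 9.
Site 2 values → pooled ranks: 21→9, 35→5, 32→6, 28→7, 20→11, 40→4
Rank sum = 9 + 5 + 6 + 7 + 11 + 4 = 42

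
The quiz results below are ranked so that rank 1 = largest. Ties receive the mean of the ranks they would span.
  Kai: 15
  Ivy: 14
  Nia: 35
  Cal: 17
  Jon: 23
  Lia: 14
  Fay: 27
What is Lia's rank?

Sorted (descending): 35, 27, 23, 17, 15, 14, 14
The 2 values of 14 occupy positions 6–7 → average rank (6+7)/2 = 6.5.
Lia has value 14 → rank 6.5.

6.5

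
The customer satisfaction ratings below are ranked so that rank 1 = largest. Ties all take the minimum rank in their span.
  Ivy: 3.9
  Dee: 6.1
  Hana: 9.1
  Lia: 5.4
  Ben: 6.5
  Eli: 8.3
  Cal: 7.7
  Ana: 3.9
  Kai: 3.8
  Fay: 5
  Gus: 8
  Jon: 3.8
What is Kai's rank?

11

Sorted (descending): 9.1, 8.3, 8, 7.7, 6.5, 6.1, 5.4, 5, 3.9, 3.9, 3.8, 3.8
The 2 values of 3.9 occupy positions 9–10 → each gets rank 9.
The 2 values of 3.8 occupy positions 11–12 → each gets rank 11.
Kai has value 3.8 → rank 11.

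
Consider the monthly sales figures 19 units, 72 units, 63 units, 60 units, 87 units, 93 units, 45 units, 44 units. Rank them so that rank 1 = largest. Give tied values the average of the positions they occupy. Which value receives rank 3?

72

Sorted (descending): 93, 87, 72, 63, 60, 45, 44, 19
No ties — each value takes its position as its rank.
Rank 3 → value 72.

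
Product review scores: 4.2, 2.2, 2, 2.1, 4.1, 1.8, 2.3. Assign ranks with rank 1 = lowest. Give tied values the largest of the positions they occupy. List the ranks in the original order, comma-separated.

Sorted (ascending): 1.8, 2, 2.1, 2.2, 2.3, 4.1, 4.2
No ties — each value takes its position as its rank.

7, 4, 2, 3, 6, 1, 5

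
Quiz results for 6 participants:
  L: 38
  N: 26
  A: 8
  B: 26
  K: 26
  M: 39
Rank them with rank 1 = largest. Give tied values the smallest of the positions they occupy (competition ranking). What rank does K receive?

3

Sorted (descending): 39, 38, 26, 26, 26, 8
The 3 values of 26 occupy positions 3–5 → each gets rank 3.
K has value 26 → rank 3.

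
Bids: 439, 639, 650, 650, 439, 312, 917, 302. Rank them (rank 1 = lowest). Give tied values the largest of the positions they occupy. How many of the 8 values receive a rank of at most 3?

Sorted (ascending): 302, 312, 439, 439, 639, 650, 650, 917
The 2 values of 439 occupy positions 3–4 → each gets rank 4.
The 2 values of 650 occupy positions 6–7 → each gets rank 7.
Ranks ≤ 3: {1, 2} → 2 values.

2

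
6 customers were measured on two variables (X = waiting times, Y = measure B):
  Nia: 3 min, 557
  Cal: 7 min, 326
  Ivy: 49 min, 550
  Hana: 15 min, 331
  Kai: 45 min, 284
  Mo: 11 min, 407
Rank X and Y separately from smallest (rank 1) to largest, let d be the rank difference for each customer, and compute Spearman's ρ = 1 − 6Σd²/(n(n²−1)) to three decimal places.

Ranks of variable 1: 1, 2, 6, 4, 5, 3
Ranks of variable 2: 6, 2, 5, 3, 1, 4
d = r₁ − r₂: -5, 0, 1, 1, 4, -1
d²: 25, 0, 1, 1, 16, 1; Σd² = 44
ρ = 1 − 6·44/(6·35) = 1 − 264/210 = -0.257

-0.257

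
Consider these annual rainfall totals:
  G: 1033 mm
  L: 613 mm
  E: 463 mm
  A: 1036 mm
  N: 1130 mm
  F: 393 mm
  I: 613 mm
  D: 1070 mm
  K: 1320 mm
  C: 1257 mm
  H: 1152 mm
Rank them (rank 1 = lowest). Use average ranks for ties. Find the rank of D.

7

Sorted (ascending): 393, 463, 613, 613, 1033, 1036, 1070, 1130, 1152, 1257, 1320
The 2 values of 613 occupy positions 3–4 → average rank (3+4)/2 = 3.5.
D has value 1070 mm → rank 7.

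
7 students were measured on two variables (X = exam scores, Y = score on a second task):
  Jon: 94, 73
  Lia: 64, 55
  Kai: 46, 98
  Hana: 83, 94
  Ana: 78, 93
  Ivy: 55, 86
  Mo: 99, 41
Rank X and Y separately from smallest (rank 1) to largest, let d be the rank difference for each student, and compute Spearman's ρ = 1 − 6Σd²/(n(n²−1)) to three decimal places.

-0.571

Ranks of variable 1: 6, 3, 1, 5, 4, 2, 7
Ranks of variable 2: 3, 2, 7, 6, 5, 4, 1
d = r₁ − r₂: 3, 1, -6, -1, -1, -2, 6
d²: 9, 1, 36, 1, 1, 4, 36; Σd² = 88
ρ = 1 − 6·88/(7·48) = 1 − 528/336 = -0.571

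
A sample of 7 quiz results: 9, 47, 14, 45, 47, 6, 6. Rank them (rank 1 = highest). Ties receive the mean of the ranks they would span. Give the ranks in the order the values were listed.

5, 1.5, 4, 3, 1.5, 6.5, 6.5

Sorted (descending): 47, 47, 45, 14, 9, 6, 6
The 2 values of 47 occupy positions 1–2 → average rank (1+2)/2 = 1.5.
The 2 values of 6 occupy positions 6–7 → average rank (6+7)/2 = 6.5.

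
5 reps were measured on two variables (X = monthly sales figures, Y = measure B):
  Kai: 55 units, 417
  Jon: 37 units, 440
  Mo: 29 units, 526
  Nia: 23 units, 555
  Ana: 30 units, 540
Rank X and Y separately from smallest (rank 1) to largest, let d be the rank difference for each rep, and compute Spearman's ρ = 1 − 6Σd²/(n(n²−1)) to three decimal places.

-0.900

Ranks of variable 1: 5, 4, 2, 1, 3
Ranks of variable 2: 1, 2, 3, 5, 4
d = r₁ − r₂: 4, 2, -1, -4, -1
d²: 16, 4, 1, 16, 1; Σd² = 38
ρ = 1 − 6·38/(5·24) = 1 − 228/120 = -0.900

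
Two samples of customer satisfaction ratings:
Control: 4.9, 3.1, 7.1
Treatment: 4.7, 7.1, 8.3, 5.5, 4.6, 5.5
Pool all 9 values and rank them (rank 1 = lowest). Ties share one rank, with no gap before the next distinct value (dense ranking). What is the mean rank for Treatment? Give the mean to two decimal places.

4.67

Sorted (ascending): 3.1, 4.6, 4.7, 4.9, 5.5, 5.5, 7.1, 7.1, 8.3
The 2 values of 5.5 share dense rank 5.
The 2 values of 7.1 share dense rank 6.
Remaining distinct values take the next consecutive integers.
Treatment values → pooled ranks: 4.7→3, 7.1→6, 8.3→7, 5.5→5, 4.6→2, 5.5→5
Mean rank = (3 + 6 + 7 + 5 + 2 + 5) / 6 = 4.67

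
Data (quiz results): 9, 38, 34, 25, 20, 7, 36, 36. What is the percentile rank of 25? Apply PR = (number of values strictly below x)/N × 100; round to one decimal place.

37.5

N = 8.
Strictly below 25: 3. Equal to 25: 1.
PR = 3/8 × 100 = 37.5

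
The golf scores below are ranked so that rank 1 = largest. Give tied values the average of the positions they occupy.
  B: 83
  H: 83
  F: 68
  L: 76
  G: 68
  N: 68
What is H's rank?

Sorted (descending): 83, 83, 76, 68, 68, 68
The 2 values of 83 occupy positions 1–2 → average rank (1+2)/2 = 1.5.
The 3 values of 68 occupy positions 4–6 → average rank 5.
H has value 83 → rank 1.5.

1.5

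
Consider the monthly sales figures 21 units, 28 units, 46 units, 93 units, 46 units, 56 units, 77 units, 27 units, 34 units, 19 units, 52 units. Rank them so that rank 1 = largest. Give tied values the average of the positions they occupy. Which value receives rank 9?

27

Sorted (descending): 93, 77, 56, 52, 46, 46, 34, 28, 27, 21, 19
The 2 values of 46 occupy positions 5–6 → average rank (5+6)/2 = 5.5.
Rank 9 → value 27.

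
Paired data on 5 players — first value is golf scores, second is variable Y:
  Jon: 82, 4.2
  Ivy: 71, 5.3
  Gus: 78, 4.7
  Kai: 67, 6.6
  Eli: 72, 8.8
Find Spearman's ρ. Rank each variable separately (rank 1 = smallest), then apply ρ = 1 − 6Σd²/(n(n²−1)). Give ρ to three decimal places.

-0.700

Ranks of variable 1: 5, 2, 4, 1, 3
Ranks of variable 2: 1, 3, 2, 4, 5
d = r₁ − r₂: 4, -1, 2, -3, -2
d²: 16, 1, 4, 9, 4; Σd² = 34
ρ = 1 − 6·34/(5·24) = 1 − 204/120 = -0.700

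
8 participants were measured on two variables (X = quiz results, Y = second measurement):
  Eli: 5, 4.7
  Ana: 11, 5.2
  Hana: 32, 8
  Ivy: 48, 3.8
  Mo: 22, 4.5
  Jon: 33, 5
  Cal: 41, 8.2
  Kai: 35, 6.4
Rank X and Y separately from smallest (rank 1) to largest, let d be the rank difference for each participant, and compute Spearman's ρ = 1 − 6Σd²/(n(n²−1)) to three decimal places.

Ranks of variable 1: 1, 2, 4, 8, 3, 5, 7, 6
Ranks of variable 2: 3, 5, 7, 1, 2, 4, 8, 6
d = r₁ − r₂: -2, -3, -3, 7, 1, 1, -1, 0
d²: 4, 9, 9, 49, 1, 1, 1, 0; Σd² = 74
ρ = 1 − 6·74/(8·63) = 1 − 444/504 = 0.119

0.119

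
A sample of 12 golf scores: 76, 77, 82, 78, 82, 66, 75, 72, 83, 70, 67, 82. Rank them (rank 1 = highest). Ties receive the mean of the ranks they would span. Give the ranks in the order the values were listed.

7, 6, 3, 5, 3, 12, 8, 9, 1, 10, 11, 3

Sorted (descending): 83, 82, 82, 82, 78, 77, 76, 75, 72, 70, 67, 66
The 3 values of 82 occupy positions 2–4 → average rank 3.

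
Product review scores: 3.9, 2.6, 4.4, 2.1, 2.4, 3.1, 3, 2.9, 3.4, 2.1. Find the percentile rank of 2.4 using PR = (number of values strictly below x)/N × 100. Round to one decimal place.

N = 10.
Strictly below 2.4: 2. Equal to 2.4: 1.
PR = 2/10 × 100 = 20.0

20.0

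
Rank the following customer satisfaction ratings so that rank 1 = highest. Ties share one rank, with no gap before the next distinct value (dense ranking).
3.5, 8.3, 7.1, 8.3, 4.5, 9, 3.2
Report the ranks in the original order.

Sorted (descending): 9, 8.3, 8.3, 7.1, 4.5, 3.5, 3.2
The 2 values of 8.3 share dense rank 2.
Remaining distinct values take the next consecutive integers.

5, 2, 3, 2, 4, 1, 6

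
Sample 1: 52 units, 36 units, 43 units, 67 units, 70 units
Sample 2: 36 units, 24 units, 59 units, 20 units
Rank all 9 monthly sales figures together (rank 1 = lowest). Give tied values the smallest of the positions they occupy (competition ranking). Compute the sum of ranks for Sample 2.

13

Sorted (ascending): 20, 24, 36, 36, 43, 52, 59, 67, 70
The 2 values of 36 occupy positions 3–4 → each gets rank 3.
Sample 2 values → pooled ranks: 36→3, 24→2, 59→7, 20→1
Rank sum = 3 + 2 + 7 + 1 = 13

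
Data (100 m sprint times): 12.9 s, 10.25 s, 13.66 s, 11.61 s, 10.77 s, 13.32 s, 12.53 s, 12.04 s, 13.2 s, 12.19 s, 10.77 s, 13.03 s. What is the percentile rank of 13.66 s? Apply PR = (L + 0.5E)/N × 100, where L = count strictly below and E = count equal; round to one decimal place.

95.8

N = 12.
Strictly below 13.66: 11. Equal to 13.66: 1.
PR = (11 + 0.5·1)/12 × 100 = 95.8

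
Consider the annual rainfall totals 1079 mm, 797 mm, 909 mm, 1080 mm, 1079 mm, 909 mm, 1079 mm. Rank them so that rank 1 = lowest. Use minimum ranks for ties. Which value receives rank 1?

Sorted (ascending): 797, 909, 909, 1079, 1079, 1079, 1080
The 2 values of 909 occupy positions 2–3 → each gets rank 2.
The 3 values of 1079 occupy positions 4–6 → each gets rank 4.
Rank 1 → value 797.

797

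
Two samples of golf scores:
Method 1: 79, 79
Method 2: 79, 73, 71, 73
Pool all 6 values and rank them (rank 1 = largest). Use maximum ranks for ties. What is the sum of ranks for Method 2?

Sorted (descending): 79, 79, 79, 73, 73, 71
The 3 values of 79 occupy positions 1–3 → each gets rank 3.
The 2 values of 73 occupy positions 4–5 → each gets rank 5.
Method 2 values → pooled ranks: 79→3, 73→5, 71→6, 73→5
Rank sum = 3 + 5 + 6 + 5 = 19

19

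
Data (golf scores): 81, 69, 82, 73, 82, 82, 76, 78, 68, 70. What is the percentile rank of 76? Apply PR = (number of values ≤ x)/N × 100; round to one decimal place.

50.0

N = 10.
Strictly below 76: 4. Equal to 76: 1.
PR = 5/10 × 100 = 50.0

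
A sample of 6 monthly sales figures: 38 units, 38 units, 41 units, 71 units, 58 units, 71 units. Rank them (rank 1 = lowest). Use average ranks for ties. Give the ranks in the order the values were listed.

1.5, 1.5, 3, 5.5, 4, 5.5

Sorted (ascending): 38, 38, 41, 58, 71, 71
The 2 values of 38 occupy positions 1–2 → average rank (1+2)/2 = 1.5.
The 2 values of 71 occupy positions 5–6 → average rank (5+6)/2 = 5.5.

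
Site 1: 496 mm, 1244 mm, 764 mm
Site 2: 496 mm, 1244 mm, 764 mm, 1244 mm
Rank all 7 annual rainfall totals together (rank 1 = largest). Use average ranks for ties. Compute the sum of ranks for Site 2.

15

Sorted (descending): 1244, 1244, 1244, 764, 764, 496, 496
The 3 values of 1244 occupy positions 1–3 → average rank 2.
The 2 values of 764 occupy positions 4–5 → average rank (4+5)/2 = 4.5.
The 2 values of 496 occupy positions 6–7 → average rank (6+7)/2 = 6.5.
Site 2 values → pooled ranks: 496→6.5, 1244→2, 764→4.5, 1244→2
Rank sum = 6.5 + 2 + 4.5 + 2 = 15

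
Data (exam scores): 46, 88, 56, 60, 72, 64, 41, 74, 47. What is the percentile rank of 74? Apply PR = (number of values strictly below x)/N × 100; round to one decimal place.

77.8

N = 9.
Strictly below 74: 7. Equal to 74: 1.
PR = 7/9 × 100 = 77.8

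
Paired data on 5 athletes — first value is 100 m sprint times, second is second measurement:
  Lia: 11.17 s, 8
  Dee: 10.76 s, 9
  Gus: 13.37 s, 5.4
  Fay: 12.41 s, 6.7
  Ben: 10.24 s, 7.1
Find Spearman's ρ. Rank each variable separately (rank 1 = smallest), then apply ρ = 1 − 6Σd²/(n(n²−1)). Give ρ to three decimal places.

Ranks of variable 1: 3, 2, 5, 4, 1
Ranks of variable 2: 4, 5, 1, 2, 3
d = r₁ − r₂: -1, -3, 4, 2, -2
d²: 1, 9, 16, 4, 4; Σd² = 34
ρ = 1 − 6·34/(5·24) = 1 − 204/120 = -0.700

-0.700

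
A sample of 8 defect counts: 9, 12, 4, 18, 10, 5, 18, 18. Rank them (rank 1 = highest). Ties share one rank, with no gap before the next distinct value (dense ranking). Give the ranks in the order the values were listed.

Sorted (descending): 18, 18, 18, 12, 10, 9, 5, 4
The 3 values of 18 share dense rank 1.
Remaining distinct values take the next consecutive integers.

4, 2, 6, 1, 3, 5, 1, 1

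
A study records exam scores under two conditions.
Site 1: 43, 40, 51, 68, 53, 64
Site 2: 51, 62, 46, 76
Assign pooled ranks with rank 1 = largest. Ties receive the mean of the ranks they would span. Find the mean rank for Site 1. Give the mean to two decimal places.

Sorted (descending): 76, 68, 64, 62, 53, 51, 51, 46, 43, 40
The 2 values of 51 occupy positions 6–7 → average rank (6+7)/2 = 6.5.
Site 1 values → pooled ranks: 43→9, 40→10, 51→6.5, 68→2, 53→5, 64→3
Mean rank = (9 + 10 + 6.5 + 2 + 5 + 3) / 6 = 5.92

5.92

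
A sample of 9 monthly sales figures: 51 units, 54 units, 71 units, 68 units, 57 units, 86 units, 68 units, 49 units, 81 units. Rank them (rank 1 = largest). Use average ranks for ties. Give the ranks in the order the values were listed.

Sorted (descending): 86, 81, 71, 68, 68, 57, 54, 51, 49
The 2 values of 68 occupy positions 4–5 → average rank (4+5)/2 = 4.5.

8, 7, 3, 4.5, 6, 1, 4.5, 9, 2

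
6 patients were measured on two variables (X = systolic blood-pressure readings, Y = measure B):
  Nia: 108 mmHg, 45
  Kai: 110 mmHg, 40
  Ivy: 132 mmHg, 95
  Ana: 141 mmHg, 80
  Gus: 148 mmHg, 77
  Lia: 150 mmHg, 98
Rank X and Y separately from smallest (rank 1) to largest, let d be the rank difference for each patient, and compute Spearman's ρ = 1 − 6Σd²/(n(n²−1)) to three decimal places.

Ranks of variable 1: 1, 2, 3, 4, 5, 6
Ranks of variable 2: 2, 1, 5, 4, 3, 6
d = r₁ − r₂: -1, 1, -2, 0, 2, 0
d²: 1, 1, 4, 0, 4, 0; Σd² = 10
ρ = 1 − 6·10/(6·35) = 1 − 60/210 = 0.714

0.714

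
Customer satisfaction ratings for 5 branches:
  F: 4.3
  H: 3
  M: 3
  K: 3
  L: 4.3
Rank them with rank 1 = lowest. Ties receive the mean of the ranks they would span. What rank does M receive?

Sorted (ascending): 3, 3, 3, 4.3, 4.3
The 3 values of 3 occupy positions 1–3 → average rank 2.
The 2 values of 4.3 occupy positions 4–5 → average rank (4+5)/2 = 4.5.
M has value 3 → rank 2.

2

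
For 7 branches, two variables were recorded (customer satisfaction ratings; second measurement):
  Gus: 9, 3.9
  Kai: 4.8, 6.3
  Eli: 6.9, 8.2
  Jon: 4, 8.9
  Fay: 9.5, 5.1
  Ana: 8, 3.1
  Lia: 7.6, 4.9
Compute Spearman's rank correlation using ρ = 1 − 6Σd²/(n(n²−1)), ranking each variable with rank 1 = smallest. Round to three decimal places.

-0.714

Ranks of variable 1: 6, 2, 3, 1, 7, 5, 4
Ranks of variable 2: 2, 5, 6, 7, 4, 1, 3
d = r₁ − r₂: 4, -3, -3, -6, 3, 4, 1
d²: 16, 9, 9, 36, 9, 16, 1; Σd² = 96
ρ = 1 − 6·96/(7·48) = 1 − 576/336 = -0.714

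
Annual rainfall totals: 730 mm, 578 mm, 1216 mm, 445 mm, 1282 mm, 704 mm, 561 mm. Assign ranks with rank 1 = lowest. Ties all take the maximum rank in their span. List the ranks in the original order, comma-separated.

Sorted (ascending): 445, 561, 578, 704, 730, 1216, 1282
No ties — each value takes its position as its rank.

5, 3, 6, 1, 7, 4, 2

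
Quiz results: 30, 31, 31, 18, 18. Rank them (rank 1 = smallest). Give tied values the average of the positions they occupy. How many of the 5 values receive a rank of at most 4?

3

Sorted (ascending): 18, 18, 30, 31, 31
The 2 values of 18 occupy positions 1–2 → average rank (1+2)/2 = 1.5.
The 2 values of 31 occupy positions 4–5 → average rank (4+5)/2 = 4.5.
Ranks ≤ 4: {1.5, 1.5, 3} → 3 values.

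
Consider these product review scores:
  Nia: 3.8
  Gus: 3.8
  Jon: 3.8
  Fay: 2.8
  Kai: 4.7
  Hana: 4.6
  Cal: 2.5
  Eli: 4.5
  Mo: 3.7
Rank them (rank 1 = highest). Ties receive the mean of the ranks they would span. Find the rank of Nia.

Sorted (descending): 4.7, 4.6, 4.5, 3.8, 3.8, 3.8, 3.7, 2.8, 2.5
The 3 values of 3.8 occupy positions 4–6 → average rank 5.
Nia has value 3.8 → rank 5.

5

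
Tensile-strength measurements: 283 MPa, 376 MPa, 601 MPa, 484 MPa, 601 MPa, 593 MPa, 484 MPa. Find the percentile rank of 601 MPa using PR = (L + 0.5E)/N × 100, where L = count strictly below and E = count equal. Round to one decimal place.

85.7

N = 7.
Strictly below 601: 5. Equal to 601: 2.
PR = (5 + 0.5·2)/7 × 100 = 85.7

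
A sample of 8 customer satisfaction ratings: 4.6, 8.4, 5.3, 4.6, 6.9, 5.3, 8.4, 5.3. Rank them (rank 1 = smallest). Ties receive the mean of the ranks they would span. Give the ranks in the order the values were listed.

1.5, 7.5, 4, 1.5, 6, 4, 7.5, 4

Sorted (ascending): 4.6, 4.6, 5.3, 5.3, 5.3, 6.9, 8.4, 8.4
The 2 values of 4.6 occupy positions 1–2 → average rank (1+2)/2 = 1.5.
The 3 values of 5.3 occupy positions 3–5 → average rank 4.
The 2 values of 8.4 occupy positions 7–8 → average rank (7+8)/2 = 7.5.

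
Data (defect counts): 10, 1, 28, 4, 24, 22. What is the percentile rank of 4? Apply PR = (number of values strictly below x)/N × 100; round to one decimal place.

16.7

N = 6.
Strictly below 4: 1. Equal to 4: 1.
PR = 1/6 × 100 = 16.7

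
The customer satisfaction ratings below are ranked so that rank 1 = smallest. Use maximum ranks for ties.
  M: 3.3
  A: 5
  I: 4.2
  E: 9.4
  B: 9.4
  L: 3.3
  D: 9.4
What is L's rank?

2

Sorted (ascending): 3.3, 3.3, 4.2, 5, 9.4, 9.4, 9.4
The 2 values of 3.3 occupy positions 1–2 → each gets rank 2.
The 3 values of 9.4 occupy positions 5–7 → each gets rank 7.
L has value 3.3 → rank 2.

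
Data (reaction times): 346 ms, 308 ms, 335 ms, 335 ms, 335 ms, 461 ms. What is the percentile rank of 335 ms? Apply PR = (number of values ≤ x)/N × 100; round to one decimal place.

66.7

N = 6.
Strictly below 335: 1. Equal to 335: 3.
PR = 4/6 × 100 = 66.7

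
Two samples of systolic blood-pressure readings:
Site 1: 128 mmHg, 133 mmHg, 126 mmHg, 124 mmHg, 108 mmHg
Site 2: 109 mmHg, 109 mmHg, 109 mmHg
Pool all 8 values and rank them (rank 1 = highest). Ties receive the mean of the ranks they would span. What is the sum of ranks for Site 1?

Sorted (descending): 133, 128, 126, 124, 109, 109, 109, 108
The 3 values of 109 occupy positions 5–7 → average rank 6.
Site 1 values → pooled ranks: 128→2, 133→1, 126→3, 124→4, 108→8
Rank sum = 2 + 1 + 3 + 4 + 8 = 18

18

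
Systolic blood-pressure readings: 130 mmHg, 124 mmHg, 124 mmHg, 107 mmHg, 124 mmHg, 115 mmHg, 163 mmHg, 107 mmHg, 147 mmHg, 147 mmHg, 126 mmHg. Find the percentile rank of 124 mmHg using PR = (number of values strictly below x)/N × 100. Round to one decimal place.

27.3

N = 11.
Strictly below 124: 3. Equal to 124: 3.
PR = 3/11 × 100 = 27.3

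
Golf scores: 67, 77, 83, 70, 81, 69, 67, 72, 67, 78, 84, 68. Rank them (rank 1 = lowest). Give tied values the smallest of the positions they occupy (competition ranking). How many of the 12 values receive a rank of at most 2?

3

Sorted (ascending): 67, 67, 67, 68, 69, 70, 72, 77, 78, 81, 83, 84
The 3 values of 67 occupy positions 1–3 → each gets rank 1.
Ranks ≤ 2: {1, 1, 1} → 3 values.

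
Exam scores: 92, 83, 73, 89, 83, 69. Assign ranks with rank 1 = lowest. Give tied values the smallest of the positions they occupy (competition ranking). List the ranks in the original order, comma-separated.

Sorted (ascending): 69, 73, 83, 83, 89, 92
The 2 values of 83 occupy positions 3–4 → each gets rank 3.

6, 3, 2, 5, 3, 1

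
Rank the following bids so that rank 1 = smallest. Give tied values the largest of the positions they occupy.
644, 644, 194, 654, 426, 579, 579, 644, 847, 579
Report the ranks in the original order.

8, 8, 1, 9, 2, 5, 5, 8, 10, 5

Sorted (ascending): 194, 426, 579, 579, 579, 644, 644, 644, 654, 847
The 3 values of 579 occupy positions 3–5 → each gets rank 5.
The 3 values of 644 occupy positions 6–8 → each gets rank 8.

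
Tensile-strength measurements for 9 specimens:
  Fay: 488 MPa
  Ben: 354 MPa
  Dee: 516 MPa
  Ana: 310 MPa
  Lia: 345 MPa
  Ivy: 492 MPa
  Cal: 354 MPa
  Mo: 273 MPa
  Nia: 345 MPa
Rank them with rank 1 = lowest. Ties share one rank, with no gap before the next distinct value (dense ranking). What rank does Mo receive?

Sorted (ascending): 273, 310, 345, 345, 354, 354, 488, 492, 516
The 2 values of 345 share dense rank 3.
The 2 values of 354 share dense rank 4.
Remaining distinct values take the next consecutive integers.
Mo has value 273 MPa → rank 1.

1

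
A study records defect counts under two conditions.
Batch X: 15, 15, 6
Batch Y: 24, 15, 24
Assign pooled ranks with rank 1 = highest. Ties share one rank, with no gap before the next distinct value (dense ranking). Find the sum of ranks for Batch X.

7

Sorted (descending): 24, 24, 15, 15, 15, 6
The 2 values of 24 share dense rank 1.
The 3 values of 15 share dense rank 2.
Remaining distinct values take the next consecutive integers.
Batch X values → pooled ranks: 15→2, 15→2, 6→3
Rank sum = 2 + 2 + 3 = 7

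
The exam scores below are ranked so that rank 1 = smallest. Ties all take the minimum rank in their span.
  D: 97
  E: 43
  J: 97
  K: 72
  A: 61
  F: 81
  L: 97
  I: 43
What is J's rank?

6

Sorted (ascending): 43, 43, 61, 72, 81, 97, 97, 97
The 2 values of 43 occupy positions 1–2 → each gets rank 1.
The 3 values of 97 occupy positions 6–8 → each gets rank 6.
J has value 97 → rank 6.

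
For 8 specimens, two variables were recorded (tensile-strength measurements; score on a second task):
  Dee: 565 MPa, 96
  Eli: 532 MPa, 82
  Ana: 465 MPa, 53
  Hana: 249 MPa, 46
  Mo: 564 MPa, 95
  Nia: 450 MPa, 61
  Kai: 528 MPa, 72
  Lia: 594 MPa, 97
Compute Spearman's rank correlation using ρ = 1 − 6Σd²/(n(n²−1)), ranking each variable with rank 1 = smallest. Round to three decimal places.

Ranks of variable 1: 7, 5, 3, 1, 6, 2, 4, 8
Ranks of variable 2: 7, 5, 2, 1, 6, 3, 4, 8
d = r₁ − r₂: 0, 0, 1, 0, 0, -1, 0, 0
d²: 0, 0, 1, 0, 0, 1, 0, 0; Σd² = 2
ρ = 1 − 6·2/(8·63) = 1 − 12/504 = 0.976

0.976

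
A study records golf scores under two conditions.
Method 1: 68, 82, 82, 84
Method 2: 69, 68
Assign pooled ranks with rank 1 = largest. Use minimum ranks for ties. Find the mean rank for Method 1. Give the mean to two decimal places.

2.50

Sorted (descending): 84, 82, 82, 69, 68, 68
The 2 values of 82 occupy positions 2–3 → each gets rank 2.
The 2 values of 68 occupy positions 5–6 → each gets rank 5.
Method 1 values → pooled ranks: 68→5, 82→2, 82→2, 84→1
Mean rank = (5 + 2 + 2 + 1) / 4 = 2.50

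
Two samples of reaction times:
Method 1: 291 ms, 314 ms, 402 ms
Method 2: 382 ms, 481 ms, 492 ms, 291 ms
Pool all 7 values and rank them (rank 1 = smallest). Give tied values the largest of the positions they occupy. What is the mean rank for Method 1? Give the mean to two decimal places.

Sorted (ascending): 291, 291, 314, 382, 402, 481, 492
The 2 values of 291 occupy positions 1–2 → each gets rank 2.
Method 1 values → pooled ranks: 291→2, 314→3, 402→5
Mean rank = (2 + 3 + 5) / 3 = 3.33

3.33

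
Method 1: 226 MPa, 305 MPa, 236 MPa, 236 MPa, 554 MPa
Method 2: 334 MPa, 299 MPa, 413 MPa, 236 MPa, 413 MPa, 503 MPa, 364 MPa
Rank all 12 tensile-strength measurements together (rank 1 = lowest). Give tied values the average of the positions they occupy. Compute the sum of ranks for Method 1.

25

Sorted (ascending): 226, 236, 236, 236, 299, 305, 334, 364, 413, 413, 503, 554
The 3 values of 236 occupy positions 2–4 → average rank 3.
The 2 values of 413 occupy positions 9–10 → average rank (9+10)/2 = 9.5.
Method 1 values → pooled ranks: 226→1, 305→6, 236→3, 236→3, 554→12
Rank sum = 1 + 6 + 3 + 3 + 12 = 25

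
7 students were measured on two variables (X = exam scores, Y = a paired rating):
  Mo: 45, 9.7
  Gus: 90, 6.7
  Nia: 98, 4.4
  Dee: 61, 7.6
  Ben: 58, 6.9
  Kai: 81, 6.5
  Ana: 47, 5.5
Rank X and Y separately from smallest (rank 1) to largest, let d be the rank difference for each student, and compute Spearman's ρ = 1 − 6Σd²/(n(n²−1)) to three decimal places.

Ranks of variable 1: 1, 6, 7, 4, 3, 5, 2
Ranks of variable 2: 7, 4, 1, 6, 5, 3, 2
d = r₁ − r₂: -6, 2, 6, -2, -2, 2, 0
d²: 36, 4, 36, 4, 4, 4, 0; Σd² = 88
ρ = 1 − 6·88/(7·48) = 1 − 528/336 = -0.571

-0.571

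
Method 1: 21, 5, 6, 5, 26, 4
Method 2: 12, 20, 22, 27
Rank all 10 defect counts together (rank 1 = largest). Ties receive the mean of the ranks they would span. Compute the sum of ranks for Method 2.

15

Sorted (descending): 27, 26, 22, 21, 20, 12, 6, 5, 5, 4
The 2 values of 5 occupy positions 8–9 → average rank (8+9)/2 = 8.5.
Method 2 values → pooled ranks: 12→6, 20→5, 22→3, 27→1
Rank sum = 6 + 5 + 3 + 1 = 15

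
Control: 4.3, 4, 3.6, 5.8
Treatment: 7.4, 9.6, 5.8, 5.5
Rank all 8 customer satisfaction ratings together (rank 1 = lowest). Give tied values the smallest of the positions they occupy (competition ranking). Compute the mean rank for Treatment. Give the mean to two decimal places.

6.00

Sorted (ascending): 3.6, 4, 4.3, 5.5, 5.8, 5.8, 7.4, 9.6
The 2 values of 5.8 occupy positions 5–6 → each gets rank 5.
Treatment values → pooled ranks: 7.4→7, 9.6→8, 5.8→5, 5.5→4
Mean rank = (7 + 8 + 5 + 4) / 4 = 6.00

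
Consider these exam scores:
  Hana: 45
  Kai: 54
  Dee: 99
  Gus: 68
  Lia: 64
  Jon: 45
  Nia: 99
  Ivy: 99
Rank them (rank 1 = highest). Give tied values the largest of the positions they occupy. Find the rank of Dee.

3

Sorted (descending): 99, 99, 99, 68, 64, 54, 45, 45
The 3 values of 99 occupy positions 1–3 → each gets rank 3.
The 2 values of 45 occupy positions 7–8 → each gets rank 8.
Dee has value 99 → rank 3.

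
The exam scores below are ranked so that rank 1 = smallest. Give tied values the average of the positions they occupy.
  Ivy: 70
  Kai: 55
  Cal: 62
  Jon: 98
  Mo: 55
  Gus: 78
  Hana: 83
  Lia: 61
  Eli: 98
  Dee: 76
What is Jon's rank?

9.5

Sorted (ascending): 55, 55, 61, 62, 70, 76, 78, 83, 98, 98
The 2 values of 55 occupy positions 1–2 → average rank (1+2)/2 = 1.5.
The 2 values of 98 occupy positions 9–10 → average rank (9+10)/2 = 9.5.
Jon has value 98 → rank 9.5.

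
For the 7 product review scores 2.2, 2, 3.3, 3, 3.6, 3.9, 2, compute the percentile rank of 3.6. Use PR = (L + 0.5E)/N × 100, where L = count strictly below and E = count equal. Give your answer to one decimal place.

78.6

N = 7.
Strictly below 3.6: 5. Equal to 3.6: 1.
PR = (5 + 0.5·1)/7 × 100 = 78.6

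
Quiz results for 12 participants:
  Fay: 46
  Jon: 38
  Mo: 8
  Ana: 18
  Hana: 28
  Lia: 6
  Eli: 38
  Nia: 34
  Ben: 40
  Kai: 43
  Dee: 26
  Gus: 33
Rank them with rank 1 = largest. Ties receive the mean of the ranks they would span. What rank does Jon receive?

4.5

Sorted (descending): 46, 43, 40, 38, 38, 34, 33, 28, 26, 18, 8, 6
The 2 values of 38 occupy positions 4–5 → average rank (4+5)/2 = 4.5.
Jon has value 38 → rank 4.5.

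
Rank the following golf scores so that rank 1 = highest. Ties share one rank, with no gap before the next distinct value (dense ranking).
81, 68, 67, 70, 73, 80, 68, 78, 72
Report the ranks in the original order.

1, 7, 8, 6, 4, 2, 7, 3, 5

Sorted (descending): 81, 80, 78, 73, 72, 70, 68, 68, 67
The 2 values of 68 share dense rank 7.
Remaining distinct values take the next consecutive integers.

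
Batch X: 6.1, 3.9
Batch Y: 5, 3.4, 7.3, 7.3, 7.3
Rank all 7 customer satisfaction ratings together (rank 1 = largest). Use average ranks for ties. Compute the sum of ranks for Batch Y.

Sorted (descending): 7.3, 7.3, 7.3, 6.1, 5, 3.9, 3.4
The 3 values of 7.3 occupy positions 1–3 → average rank 2.
Batch Y values → pooled ranks: 5→5, 3.4→7, 7.3→2, 7.3→2, 7.3→2
Rank sum = 5 + 7 + 2 + 2 + 2 = 18

18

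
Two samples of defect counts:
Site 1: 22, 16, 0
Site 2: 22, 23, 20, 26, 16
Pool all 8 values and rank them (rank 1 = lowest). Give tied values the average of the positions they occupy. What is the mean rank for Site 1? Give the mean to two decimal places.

Sorted (ascending): 0, 16, 16, 20, 22, 22, 23, 26
The 2 values of 16 occupy positions 2–3 → average rank (2+3)/2 = 2.5.
The 2 values of 22 occupy positions 5–6 → average rank (5+6)/2 = 5.5.
Site 1 values → pooled ranks: 22→5.5, 16→2.5, 0→1
Mean rank = (5.5 + 2.5 + 1) / 3 = 3.00

3.00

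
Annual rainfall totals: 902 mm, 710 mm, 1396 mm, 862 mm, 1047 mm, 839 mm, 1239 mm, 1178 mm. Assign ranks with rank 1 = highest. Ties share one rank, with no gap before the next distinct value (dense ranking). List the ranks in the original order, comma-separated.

5, 8, 1, 6, 4, 7, 2, 3

Sorted (descending): 1396, 1239, 1178, 1047, 902, 862, 839, 710
No ties — each value takes its position as its rank.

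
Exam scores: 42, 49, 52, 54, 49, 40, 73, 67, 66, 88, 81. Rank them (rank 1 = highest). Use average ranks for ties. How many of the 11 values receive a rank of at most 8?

Sorted (descending): 88, 81, 73, 67, 66, 54, 52, 49, 49, 42, 40
The 2 values of 49 occupy positions 8–9 → average rank (8+9)/2 = 8.5.
Ranks ≤ 8: {1, 2, 3, 4, 5, 6, 7} → 7 values.

7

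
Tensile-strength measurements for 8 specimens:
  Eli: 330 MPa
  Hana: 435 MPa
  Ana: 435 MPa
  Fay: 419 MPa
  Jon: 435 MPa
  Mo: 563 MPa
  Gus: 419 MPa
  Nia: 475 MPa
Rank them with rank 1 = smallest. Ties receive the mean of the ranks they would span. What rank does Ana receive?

Sorted (ascending): 330, 419, 419, 435, 435, 435, 475, 563
The 2 values of 419 occupy positions 2–3 → average rank (2+3)/2 = 2.5.
The 3 values of 435 occupy positions 4–6 → average rank 5.
Ana has value 435 MPa → rank 5.

5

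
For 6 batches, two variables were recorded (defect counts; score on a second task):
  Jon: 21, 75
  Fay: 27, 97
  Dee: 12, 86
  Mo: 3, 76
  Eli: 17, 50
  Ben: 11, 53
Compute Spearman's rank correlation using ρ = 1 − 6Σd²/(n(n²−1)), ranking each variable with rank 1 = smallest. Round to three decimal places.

Ranks of variable 1: 5, 6, 3, 1, 4, 2
Ranks of variable 2: 3, 6, 5, 4, 1, 2
d = r₁ − r₂: 2, 0, -2, -3, 3, 0
d²: 4, 0, 4, 9, 9, 0; Σd² = 26
ρ = 1 − 6·26/(6·35) = 1 − 156/210 = 0.257

0.257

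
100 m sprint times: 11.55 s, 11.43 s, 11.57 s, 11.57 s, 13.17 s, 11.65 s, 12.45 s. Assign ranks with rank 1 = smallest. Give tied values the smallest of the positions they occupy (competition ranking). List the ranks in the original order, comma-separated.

Sorted (ascending): 11.43, 11.55, 11.57, 11.57, 11.65, 12.45, 13.17
The 2 values of 11.57 occupy positions 3–4 → each gets rank 3.

2, 1, 3, 3, 7, 5, 6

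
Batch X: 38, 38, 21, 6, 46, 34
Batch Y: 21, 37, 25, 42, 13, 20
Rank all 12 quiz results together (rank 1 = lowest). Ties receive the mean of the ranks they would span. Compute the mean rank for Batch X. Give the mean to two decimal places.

Sorted (ascending): 6, 13, 20, 21, 21, 25, 34, 37, 38, 38, 42, 46
The 2 values of 21 occupy positions 4–5 → average rank (4+5)/2 = 4.5.
The 2 values of 38 occupy positions 9–10 → average rank (9+10)/2 = 9.5.
Batch X values → pooled ranks: 38→9.5, 38→9.5, 21→4.5, 6→1, 46→12, 34→7
Mean rank = (9.5 + 9.5 + 4.5 + 1 + 12 + 7) / 6 = 7.25

7.25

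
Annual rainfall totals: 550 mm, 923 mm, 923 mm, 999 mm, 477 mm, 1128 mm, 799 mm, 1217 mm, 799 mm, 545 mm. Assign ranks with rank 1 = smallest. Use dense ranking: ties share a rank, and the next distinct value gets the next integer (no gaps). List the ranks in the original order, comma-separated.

3, 5, 5, 6, 1, 7, 4, 8, 4, 2

Sorted (ascending): 477, 545, 550, 799, 799, 923, 923, 999, 1128, 1217
The 2 values of 799 share dense rank 4.
The 2 values of 923 share dense rank 5.
Remaining distinct values take the next consecutive integers.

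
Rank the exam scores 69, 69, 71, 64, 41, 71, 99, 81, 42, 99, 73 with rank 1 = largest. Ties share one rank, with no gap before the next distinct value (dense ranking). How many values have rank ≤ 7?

Sorted (descending): 99, 99, 81, 73, 71, 71, 69, 69, 64, 42, 41
The 2 values of 99 share dense rank 1.
The 2 values of 71 share dense rank 4.
The 2 values of 69 share dense rank 5.
Remaining distinct values take the next consecutive integers.
Ranks ≤ 7: {1, 1, 2, 3, 4, 4, 5, 5, 6, 7} → 10 values.

10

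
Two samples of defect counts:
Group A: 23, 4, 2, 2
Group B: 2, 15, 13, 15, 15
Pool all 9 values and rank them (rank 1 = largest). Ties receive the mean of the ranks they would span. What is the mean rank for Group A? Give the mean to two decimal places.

Sorted (descending): 23, 15, 15, 15, 13, 4, 2, 2, 2
The 3 values of 15 occupy positions 2–4 → average rank 3.
The 3 values of 2 occupy positions 7–9 → average rank 8.
Group A values → pooled ranks: 23→1, 4→6, 2→8, 2→8
Mean rank = (1 + 6 + 8 + 8) / 4 = 5.75

5.75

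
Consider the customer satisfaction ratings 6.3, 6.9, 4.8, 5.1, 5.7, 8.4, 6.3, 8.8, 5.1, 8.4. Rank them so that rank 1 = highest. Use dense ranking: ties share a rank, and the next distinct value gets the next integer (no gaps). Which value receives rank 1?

8.8

Sorted (descending): 8.8, 8.4, 8.4, 6.9, 6.3, 6.3, 5.7, 5.1, 5.1, 4.8
The 2 values of 8.4 share dense rank 2.
The 2 values of 6.3 share dense rank 4.
The 2 values of 5.1 share dense rank 6.
Remaining distinct values take the next consecutive integers.
Rank 1 → value 8.8.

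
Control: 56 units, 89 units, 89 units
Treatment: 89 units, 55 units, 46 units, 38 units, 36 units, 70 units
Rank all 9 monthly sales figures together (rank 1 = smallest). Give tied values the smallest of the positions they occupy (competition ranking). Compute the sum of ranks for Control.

Sorted (ascending): 36, 38, 46, 55, 56, 70, 89, 89, 89
The 3 values of 89 occupy positions 7–9 → each gets rank 7.
Control values → pooled ranks: 56→5, 89→7, 89→7
Rank sum = 5 + 7 + 7 = 19

19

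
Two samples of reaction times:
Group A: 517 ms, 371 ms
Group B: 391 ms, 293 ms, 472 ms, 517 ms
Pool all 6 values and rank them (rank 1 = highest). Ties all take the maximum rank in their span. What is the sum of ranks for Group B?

Sorted (descending): 517, 517, 472, 391, 371, 293
The 2 values of 517 occupy positions 1–2 → each gets rank 2.
Group B values → pooled ranks: 391→4, 293→6, 472→3, 517→2
Rank sum = 4 + 6 + 3 + 2 = 15

15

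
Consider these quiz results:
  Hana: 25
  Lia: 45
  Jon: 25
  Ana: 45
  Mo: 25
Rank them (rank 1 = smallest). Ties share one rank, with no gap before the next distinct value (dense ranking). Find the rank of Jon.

1

Sorted (ascending): 25, 25, 25, 45, 45
The 3 values of 25 share dense rank 1.
The 2 values of 45 share dense rank 2.
Jon has value 25 → rank 1.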